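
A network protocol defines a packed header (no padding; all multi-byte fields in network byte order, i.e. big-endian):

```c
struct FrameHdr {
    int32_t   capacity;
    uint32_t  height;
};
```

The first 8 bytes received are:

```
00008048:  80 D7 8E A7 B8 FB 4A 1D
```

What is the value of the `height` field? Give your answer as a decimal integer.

`height` follows `capacity` (4 bytes), so it starts at byte offset 4 and occupies 4 bytes.
Bytes at offsets 4..7: B8 FB 4A 1D.
Big-endian stores the most-significant byte at the lowest address.
The bytes are already most-significant first: 0xB8FB4A1D.
0xB8FB4A1D = 3103476253.

3103476253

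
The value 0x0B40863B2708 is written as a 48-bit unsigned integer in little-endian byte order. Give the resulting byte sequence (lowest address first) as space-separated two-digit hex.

Split into bytes (most-significant first): 0B 40 86 3B 27 08.
In little-endian order the low byte comes first in memory.
So at ascending addresses the bytes are 08 27 3B 86 40 0B.

08 27 3B 86 40 0B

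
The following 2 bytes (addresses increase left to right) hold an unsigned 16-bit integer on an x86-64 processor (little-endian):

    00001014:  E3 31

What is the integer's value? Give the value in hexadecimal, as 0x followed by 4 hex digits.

0x31E3

In little-endian order the low byte comes first in memory.
Reassemble most-significant byte first: 31 E3 → 0x31E3.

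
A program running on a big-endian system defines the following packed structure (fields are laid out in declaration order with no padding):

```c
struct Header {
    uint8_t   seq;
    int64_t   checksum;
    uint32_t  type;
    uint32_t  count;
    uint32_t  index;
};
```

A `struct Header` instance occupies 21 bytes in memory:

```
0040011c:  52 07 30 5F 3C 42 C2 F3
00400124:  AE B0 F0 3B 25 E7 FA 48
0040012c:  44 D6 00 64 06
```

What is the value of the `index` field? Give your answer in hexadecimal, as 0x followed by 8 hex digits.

0xD6006406

`index` follows `seq` (1 B), `checksum` (8 B), `type` (4 B), `count` (4 B), so it starts at offset 1 + 8 + 4 + 4 = 17 and occupies 4 bytes.
Bytes at offsets 17..20: D6 00 64 06.
In big-endian order the high byte comes first in memory.
The bytes are already most-significant first: 0xD6006406.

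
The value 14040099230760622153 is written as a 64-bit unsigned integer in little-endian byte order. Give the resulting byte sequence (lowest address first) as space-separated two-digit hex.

14040099230760622153 in hexadecimal, padded to 64 bits, is 0xC2D873DCDCB8D849.
Split into bytes (most-significant first): C2 D8 73 DC DC B8 D8 49.
In little-endian order the low byte comes first in memory.
So at ascending addresses the bytes are 49 D8 B8 DC DC 73 D8 C2.

49 D8 B8 DC DC 73 D8 C2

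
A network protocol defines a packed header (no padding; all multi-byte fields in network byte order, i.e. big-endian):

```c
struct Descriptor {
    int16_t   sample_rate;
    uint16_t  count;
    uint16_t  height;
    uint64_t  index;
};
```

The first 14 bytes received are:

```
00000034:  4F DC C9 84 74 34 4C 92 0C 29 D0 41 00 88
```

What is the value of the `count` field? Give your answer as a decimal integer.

51588

`count` follows `sample_rate` (2 bytes), so it starts at byte offset 2 and occupies 2 bytes.
Bytes at offsets 2..3: C9 84.
In big-endian order the high byte comes first in memory.
The bytes are already most-significant first: 0xC984.
0xC984 = 51588.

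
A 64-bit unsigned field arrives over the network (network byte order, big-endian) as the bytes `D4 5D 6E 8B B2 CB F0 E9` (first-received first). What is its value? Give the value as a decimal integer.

In big-endian order the high byte comes first in memory.
The bytes are already most-significant first: 0xD45D6E8BB2CBF0E9.
0xD45D6E8BB2CBF0E9 = 15302508655154032873.

15302508655154032873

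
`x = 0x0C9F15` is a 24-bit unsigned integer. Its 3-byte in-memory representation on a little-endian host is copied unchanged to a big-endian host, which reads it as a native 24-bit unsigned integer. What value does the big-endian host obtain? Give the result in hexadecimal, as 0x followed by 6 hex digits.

0x159F0C

Stored little-endian, the bytes at ascending addresses are 15 9F 0C.
Read back as big-endian, the last byte is least significant, giving 0x159F0C.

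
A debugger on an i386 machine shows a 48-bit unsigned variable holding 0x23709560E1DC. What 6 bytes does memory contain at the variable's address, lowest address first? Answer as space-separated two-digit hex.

Split into bytes (most-significant first): 23 70 95 60 E1 DC.
In little-endian order the low byte comes first in memory.
So at ascending addresses the bytes are DC E1 60 95 70 23.

DC E1 60 95 70 23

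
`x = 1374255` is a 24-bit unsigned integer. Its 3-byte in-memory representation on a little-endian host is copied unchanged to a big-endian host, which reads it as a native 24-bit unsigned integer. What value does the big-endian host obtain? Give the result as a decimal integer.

3143700

1374255 in 24-bit hexadecimal is 0x14F82F.
Stored little-endian, the bytes at ascending addresses are 2F F8 14.
Read back as big-endian, the last byte is least significant, giving 0x2FF814.
0x2FF814 = 3143700.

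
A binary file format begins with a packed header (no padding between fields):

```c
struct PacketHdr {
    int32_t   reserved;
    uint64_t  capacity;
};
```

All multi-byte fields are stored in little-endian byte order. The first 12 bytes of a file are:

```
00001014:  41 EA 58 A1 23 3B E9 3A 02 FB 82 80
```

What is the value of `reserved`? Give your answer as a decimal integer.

`reserved` is the first field, at byte offset 0, occupying 4 bytes.
Bytes at offsets 0..3: 41 EA 58 A1.
In little-endian order the low byte comes first in memory.
Reassemble most-significant byte first: A1 58 EA 41 → 0xA158EA41.
Top bit is set, so as a signed 32-bit value this is 0xA158EA41 − 2^32 = -1588008383.

-1588008383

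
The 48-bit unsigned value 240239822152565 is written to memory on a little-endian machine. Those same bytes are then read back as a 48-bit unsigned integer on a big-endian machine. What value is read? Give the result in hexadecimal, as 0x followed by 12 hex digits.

0x75A342317FDA

240239822152565 in 48-bit hexadecimal is 0xDA7F3142A375.
Stored little-endian, the bytes at ascending addresses are 75 A3 42 31 7F DA.
Read back as big-endian, the last byte is least significant, giving 0x75A342317FDA.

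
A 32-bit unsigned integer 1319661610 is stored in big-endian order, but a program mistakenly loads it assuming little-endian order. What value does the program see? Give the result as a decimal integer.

712026190

1319661610 in 32-bit hexadecimal is 0x4EA8702A.
Stored big-endian, the bytes at ascending addresses are 4E A8 70 2A.
Read back as little-endian, the first byte is least significant, giving 0x2A70A84E.
0x2A70A84E = 712026190.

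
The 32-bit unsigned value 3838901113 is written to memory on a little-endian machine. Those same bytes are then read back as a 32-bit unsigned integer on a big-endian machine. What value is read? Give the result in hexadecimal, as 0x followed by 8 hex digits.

3838901113 in 32-bit hexadecimal is 0xE4D0FB79.
Stored little-endian, the bytes at ascending addresses are 79 FB D0 E4.
Read back as big-endian, the last byte is least significant, giving 0x79FBD0E4.

0x79FBD0E4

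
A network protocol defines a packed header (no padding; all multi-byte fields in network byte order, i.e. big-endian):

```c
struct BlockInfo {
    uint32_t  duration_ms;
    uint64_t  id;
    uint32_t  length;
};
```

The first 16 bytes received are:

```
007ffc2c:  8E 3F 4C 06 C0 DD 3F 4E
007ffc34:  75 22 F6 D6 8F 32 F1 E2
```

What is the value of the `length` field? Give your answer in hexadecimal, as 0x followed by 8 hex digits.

0x8F32F1E2

`length` follows `duration_ms` (4 B), `id` (8 B), so it starts at offset 4 + 8 = 12 and occupies 4 bytes.
Bytes at offsets 12..15: 8F 32 F1 E2.
Big-endian: lowest address holds the most-significant byte.
The bytes are already most-significant first: 0x8F32F1E2.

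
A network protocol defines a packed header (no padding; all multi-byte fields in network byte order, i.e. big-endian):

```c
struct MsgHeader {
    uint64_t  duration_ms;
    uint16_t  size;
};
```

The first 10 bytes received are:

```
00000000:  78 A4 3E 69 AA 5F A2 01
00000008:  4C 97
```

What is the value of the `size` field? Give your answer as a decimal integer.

`size` follows `duration_ms` (8 bytes), so it starts at byte offset 8 and occupies 2 bytes.
Bytes at offsets 8..9: 4C 97.
Big-endian stores the most-significant byte at the lowest address.
The bytes are already most-significant first: 0x4C97.
0x4C97 = 19607.

19607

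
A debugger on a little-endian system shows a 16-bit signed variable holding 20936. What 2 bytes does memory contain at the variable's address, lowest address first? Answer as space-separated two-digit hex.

C8 51

20936 in hexadecimal, padded to 16 bits, is 0x51C8.
Split into bytes (most-significant first): 51 C8.
Little-endian stores the least-significant byte at the lowest address.
So at ascending addresses the bytes are C8 51.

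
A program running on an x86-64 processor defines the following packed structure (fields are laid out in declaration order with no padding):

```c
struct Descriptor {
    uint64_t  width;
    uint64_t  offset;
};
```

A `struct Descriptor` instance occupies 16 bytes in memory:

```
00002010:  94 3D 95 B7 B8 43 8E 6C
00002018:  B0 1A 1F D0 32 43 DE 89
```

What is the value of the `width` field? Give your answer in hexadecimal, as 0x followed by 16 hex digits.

`width` is the first field, at byte offset 0, occupying 8 bytes.
Bytes at offsets 0..7: 94 3D 95 B7 B8 43 8E 6C.
In little-endian order the low byte comes first in memory.
Reassemble most-significant byte first: 6C 8E 43 B8 B7 95 3D 94 → 0x6C8E43B8B7953D94.

0x6C8E43B8B7953D94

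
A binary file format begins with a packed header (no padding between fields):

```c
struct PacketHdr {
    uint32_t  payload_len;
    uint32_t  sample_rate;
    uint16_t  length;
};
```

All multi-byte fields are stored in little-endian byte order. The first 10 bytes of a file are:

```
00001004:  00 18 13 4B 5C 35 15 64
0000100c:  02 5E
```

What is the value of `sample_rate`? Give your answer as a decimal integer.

`sample_rate` follows `payload_len` (4 bytes), so it starts at byte offset 4 and occupies 4 bytes.
Bytes at offsets 4..7: 5C 35 15 64.
In little-endian order the low byte comes first in memory.
Reassemble most-significant byte first: 64 15 35 5C → 0x6415355C.
0x6415355C = 1679111516.

1679111516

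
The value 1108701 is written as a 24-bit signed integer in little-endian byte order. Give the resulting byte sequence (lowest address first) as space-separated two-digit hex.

1108701 in hexadecimal, padded to 24 bits, is 0x10EADD.
Split into bytes (most-significant first): 10 EA DD.
Little-endian stores the least-significant byte at the lowest address.
So at ascending addresses the bytes are DD EA 10.

DD EA 10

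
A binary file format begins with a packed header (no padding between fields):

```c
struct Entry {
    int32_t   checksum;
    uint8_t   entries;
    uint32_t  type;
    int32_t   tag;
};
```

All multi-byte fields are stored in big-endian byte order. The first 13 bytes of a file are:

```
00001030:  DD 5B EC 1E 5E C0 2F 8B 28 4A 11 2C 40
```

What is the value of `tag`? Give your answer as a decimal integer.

1242639424

`tag` follows `checksum` (4 B), `entries` (1 B), `type` (4 B), so it starts at offset 4 + 1 + 4 = 9 and occupies 4 bytes.
Bytes at offsets 9..12: 4A 11 2C 40.
Big-endian stores the most-significant byte at the lowest address.
The bytes are already most-significant first: 0x4A112C40.
0x4A112C40 = 1242639424.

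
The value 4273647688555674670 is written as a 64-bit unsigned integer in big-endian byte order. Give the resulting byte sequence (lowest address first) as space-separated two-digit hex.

4273647688555674670 in hexadecimal, padded to 64 bits, is 0x3B4F0BEE1387BC2E.
Split into bytes (most-significant first): 3B 4F 0B EE 13 87 BC 2E.
Big-endian stores the most-significant byte at the lowest address.
So the memory order matches the most-significant-first order: 3B 4F 0B EE 13 87 BC 2E.

3B 4F 0B EE 13 87 BC 2E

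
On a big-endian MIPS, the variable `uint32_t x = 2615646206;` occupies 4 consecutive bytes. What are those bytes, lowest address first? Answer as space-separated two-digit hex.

9B E7 97 FE

2615646206 in hexadecimal, padded to 32 bits, is 0x9BE797FE.
Split into bytes (most-significant first): 9B E7 97 FE.
In big-endian order the high byte comes first in memory.
So the memory order matches the most-significant-first order: 9B E7 97 FE.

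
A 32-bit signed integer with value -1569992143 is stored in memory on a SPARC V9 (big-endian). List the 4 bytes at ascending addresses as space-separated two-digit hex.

A2 6B D2 31

Two's complement of -1569992143 in 32 bits: 1569992143 = 0x5D942DCF; invert → 0xA26BD230; add 1 → 0xA26BD231.
Split into bytes (most-significant first): A2 6B D2 31.
Big-endian stores the most-significant byte at the lowest address.
So the memory order matches the most-significant-first order: A2 6B D2 31.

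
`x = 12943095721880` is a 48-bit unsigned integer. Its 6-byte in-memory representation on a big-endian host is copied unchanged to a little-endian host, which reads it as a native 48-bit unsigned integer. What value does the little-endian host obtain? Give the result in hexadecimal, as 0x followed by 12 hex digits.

12943095721880 in 48-bit hexadecimal is 0x0BC58C9F6F98.
Stored big-endian, the bytes at ascending addresses are 0B C5 8C 9F 6F 98.
Read back as little-endian, the first byte is least significant, giving 0x986F9F8CC50B.

0x986F9F8CC50B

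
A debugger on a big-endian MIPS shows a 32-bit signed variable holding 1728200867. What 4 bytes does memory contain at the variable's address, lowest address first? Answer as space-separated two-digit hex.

67 02 40 A3

1728200867 in hexadecimal, padded to 32 bits, is 0x670240A3.
Split into bytes (most-significant first): 67 02 40 A3.
In big-endian order the high byte comes first in memory.
So the memory order matches the most-significant-first order: 67 02 40 A3.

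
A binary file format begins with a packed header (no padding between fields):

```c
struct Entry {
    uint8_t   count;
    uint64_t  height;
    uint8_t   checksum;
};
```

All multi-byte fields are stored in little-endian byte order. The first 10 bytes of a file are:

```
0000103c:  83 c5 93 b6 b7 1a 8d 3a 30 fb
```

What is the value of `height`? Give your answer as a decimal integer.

`height` follows `count` (1 byte), so it starts at byte offset 1 and occupies 8 bytes.
Bytes at offsets 1..8: C5 93 B6 B7 1A 8D 3A 30.
Little-endian: lowest address holds the least-significant byte.
Reassemble most-significant byte first: 30 3A 8D 1A B7 B6 93 C5 → 0x303A8D1AB7B693C5.
0x303A8D1AB7B693C5 = 3475245208360620997.

3475245208360620997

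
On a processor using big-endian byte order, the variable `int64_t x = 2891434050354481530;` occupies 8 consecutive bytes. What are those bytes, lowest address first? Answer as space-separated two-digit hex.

28 20 6F F3 06 D9 09 7A

2891434050354481530 in hexadecimal, padded to 64 bits, is 0x28206FF306D9097A.
Split into bytes (most-significant first): 28 20 6F F3 06 D9 09 7A.
Big-endian: lowest address holds the most-significant byte.
So the memory order matches the most-significant-first order: 28 20 6F F3 06 D9 09 7A.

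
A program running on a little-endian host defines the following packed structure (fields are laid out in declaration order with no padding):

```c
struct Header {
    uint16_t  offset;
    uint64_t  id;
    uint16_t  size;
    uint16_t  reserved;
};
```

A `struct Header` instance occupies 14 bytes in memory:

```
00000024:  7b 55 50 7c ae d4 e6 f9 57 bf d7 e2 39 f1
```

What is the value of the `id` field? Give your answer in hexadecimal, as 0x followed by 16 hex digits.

0xBF57F9E6D4AE7C50

`id` follows `offset` (2 bytes), so it starts at byte offset 2 and occupies 8 bytes.
Bytes at offsets 2..9: 50 7C AE D4 E6 F9 57 BF.
Little-endian stores the least-significant byte at the lowest address.
Reassemble most-significant byte first: BF 57 F9 E6 D4 AE 7C 50 → 0xBF57F9E6D4AE7C50.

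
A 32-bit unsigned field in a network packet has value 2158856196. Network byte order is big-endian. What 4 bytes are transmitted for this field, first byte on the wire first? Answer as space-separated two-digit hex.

2158856196 in hexadecimal, padded to 32 bits, is 0x80AD8804.
Split into bytes (most-significant first): 80 AD 88 04.
In big-endian order the high byte comes first in memory.
So the memory order matches the most-significant-first order: 80 AD 88 04.

80 AD 88 04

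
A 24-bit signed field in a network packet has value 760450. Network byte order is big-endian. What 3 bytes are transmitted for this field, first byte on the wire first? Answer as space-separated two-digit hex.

760450 in hexadecimal, padded to 24 bits, is 0x0B9A82.
Split into bytes (most-significant first): 0B 9A 82.
Big-endian stores the most-significant byte at the lowest address.
So the memory order matches the most-significant-first order: 0B 9A 82.

0B 9A 82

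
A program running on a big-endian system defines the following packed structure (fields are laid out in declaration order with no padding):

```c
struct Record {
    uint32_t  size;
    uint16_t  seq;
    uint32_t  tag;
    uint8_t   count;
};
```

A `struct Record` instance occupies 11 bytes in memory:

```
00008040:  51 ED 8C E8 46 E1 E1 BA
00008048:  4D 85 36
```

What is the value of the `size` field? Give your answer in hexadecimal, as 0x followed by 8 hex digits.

`size` is the first field, at byte offset 0, occupying 4 bytes.
Bytes at offsets 0..3: 51 ED 8C E8.
Big-endian: lowest address holds the most-significant byte.
The bytes are already most-significant first: 0x51ED8CE8.

0x51ED8CE8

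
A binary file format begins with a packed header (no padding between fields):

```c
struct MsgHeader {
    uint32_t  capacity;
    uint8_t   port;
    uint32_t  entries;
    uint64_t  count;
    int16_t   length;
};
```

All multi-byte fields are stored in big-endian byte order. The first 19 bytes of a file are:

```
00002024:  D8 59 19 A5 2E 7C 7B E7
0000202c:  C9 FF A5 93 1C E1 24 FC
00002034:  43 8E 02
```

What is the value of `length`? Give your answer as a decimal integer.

-29182

`length` follows `capacity` (4 B), `port` (1 B), `entries` (4 B), `count` (8 B), so it starts at offset 4 + 1 + 4 + 8 = 17 and occupies 2 bytes.
Bytes at offsets 17..18: 8E 02.
Big-endian: lowest address holds the most-significant byte.
The bytes are already most-significant first: 0x8E02.
Top bit is set, so as a signed 16-bit value this is 0x8E02 − 2^16 = -29182.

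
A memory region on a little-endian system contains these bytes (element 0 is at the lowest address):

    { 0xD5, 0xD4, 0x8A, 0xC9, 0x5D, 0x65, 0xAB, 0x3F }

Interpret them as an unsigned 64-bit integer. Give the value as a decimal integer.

In little-endian order the low byte comes first in memory.
Reassemble most-significant byte first: 3F AB 65 5D C9 8A D4 D5 → 0x3FAB655DC98AD4D5.
0x3FAB655DC98AD4D5 = 4587872098894664917.

4587872098894664917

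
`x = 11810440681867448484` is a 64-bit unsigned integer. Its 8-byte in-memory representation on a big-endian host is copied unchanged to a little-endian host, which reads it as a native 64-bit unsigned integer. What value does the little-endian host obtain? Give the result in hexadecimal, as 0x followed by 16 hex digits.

0xA41088CB391DE7A3

11810440681867448484 in 64-bit hexadecimal is 0xA3E71D39CB8810A4.
Stored big-endian, the bytes at ascending addresses are A3 E7 1D 39 CB 88 10 A4.
Read back as little-endian, the first byte is least significant, giving 0xA41088CB391DE7A3.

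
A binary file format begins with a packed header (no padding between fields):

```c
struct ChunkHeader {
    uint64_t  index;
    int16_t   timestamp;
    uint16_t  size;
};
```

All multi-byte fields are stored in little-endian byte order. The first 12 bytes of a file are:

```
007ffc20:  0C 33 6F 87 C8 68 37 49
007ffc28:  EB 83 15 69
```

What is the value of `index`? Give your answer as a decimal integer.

`index` is the first field, at byte offset 0, occupying 8 bytes.
Bytes at offsets 0..7: 0C 33 6F 87 C8 68 37 49.
In little-endian order the low byte comes first in memory.
Reassemble most-significant byte first: 49 37 68 C8 87 6F 33 0C → 0x493768C8876F330C.
0x493768C8876F330C = 5275800698962785036.

5275800698962785036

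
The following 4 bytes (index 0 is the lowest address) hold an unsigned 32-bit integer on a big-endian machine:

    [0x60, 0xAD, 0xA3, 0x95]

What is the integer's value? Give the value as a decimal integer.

In big-endian order the high byte comes first in memory.
The bytes are already most-significant first: 0x60ADA395.
0x60ADA395 = 1621992341.

1621992341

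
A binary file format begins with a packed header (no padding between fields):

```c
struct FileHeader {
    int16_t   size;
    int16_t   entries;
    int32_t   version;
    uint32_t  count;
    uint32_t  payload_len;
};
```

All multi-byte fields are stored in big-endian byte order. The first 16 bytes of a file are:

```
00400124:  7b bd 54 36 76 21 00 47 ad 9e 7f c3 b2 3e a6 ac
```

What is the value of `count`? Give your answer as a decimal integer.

`count` follows `size` (2 B), `entries` (2 B), `version` (4 B), so it starts at offset 2 + 2 + 4 = 8 and occupies 4 bytes.
Bytes at offsets 8..11: AD 9E 7F C3.
In big-endian order the high byte comes first in memory.
The bytes are already most-significant first: 0xAD9E7FC3.
0xAD9E7FC3 = 2912845763.

2912845763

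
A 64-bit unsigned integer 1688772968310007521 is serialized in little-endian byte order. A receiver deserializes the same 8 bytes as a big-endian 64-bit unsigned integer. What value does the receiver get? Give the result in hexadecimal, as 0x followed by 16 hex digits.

0xE166663211BA6F17

1688772968310007521 in 64-bit hexadecimal is 0x176FBA11326666E1.
Stored little-endian, the bytes at ascending addresses are E1 66 66 32 11 BA 6F 17.
Read back as big-endian, the last byte is least significant, giving 0xE166663211BA6F17.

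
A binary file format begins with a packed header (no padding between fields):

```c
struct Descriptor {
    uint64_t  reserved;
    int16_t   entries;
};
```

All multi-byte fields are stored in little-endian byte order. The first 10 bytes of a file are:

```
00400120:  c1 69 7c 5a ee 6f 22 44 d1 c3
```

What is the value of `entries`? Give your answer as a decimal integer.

-15407

`entries` follows `reserved` (8 bytes), so it starts at byte offset 8 and occupies 2 bytes.
Bytes at offsets 8..9: D1 C3.
Little-endian stores the least-significant byte at the lowest address.
Reassemble most-significant byte first: C3 D1 → 0xC3D1.
Top bit is set, so as a signed 16-bit value this is 0xC3D1 − 2^16 = -15407.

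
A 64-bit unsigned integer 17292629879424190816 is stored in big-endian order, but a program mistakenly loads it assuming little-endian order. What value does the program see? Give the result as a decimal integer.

17292629879424190816 in 64-bit hexadecimal is 0xEFFBC3414B628960.
Stored big-endian, the bytes at ascending addresses are EF FB C3 41 4B 62 89 60.
Read back as little-endian, the first byte is least significant, giving 0x6089624B41C3FBEF.
0x6089624B41C3FBEF = 6956199174815874031.

6956199174815874031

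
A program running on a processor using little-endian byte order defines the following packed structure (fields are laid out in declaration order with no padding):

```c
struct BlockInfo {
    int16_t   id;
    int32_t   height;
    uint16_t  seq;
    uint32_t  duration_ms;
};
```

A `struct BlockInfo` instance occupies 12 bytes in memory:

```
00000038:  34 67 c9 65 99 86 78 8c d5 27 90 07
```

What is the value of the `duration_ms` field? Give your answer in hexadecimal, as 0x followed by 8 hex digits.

`duration_ms` follows `id` (2 B), `height` (4 B), `seq` (2 B), so it starts at offset 2 + 4 + 2 = 8 and occupies 4 bytes.
Bytes at offsets 8..11: D5 27 90 07.
Little-endian: lowest address holds the least-significant byte.
Reassemble most-significant byte first: 07 90 27 D5 → 0x079027D5.

0x079027D5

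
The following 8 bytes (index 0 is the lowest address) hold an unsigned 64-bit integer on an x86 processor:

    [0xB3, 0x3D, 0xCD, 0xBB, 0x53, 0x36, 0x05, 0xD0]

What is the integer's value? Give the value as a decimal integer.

Little-endian stores the least-significant byte at the lowest address.
Reassemble most-significant byte first: D0 05 36 53 BB CD 3D B3 → 0xD0053653BBCD3DB3.
0xD0053653BBCD3DB3 = 14989446668033539507.

14989446668033539507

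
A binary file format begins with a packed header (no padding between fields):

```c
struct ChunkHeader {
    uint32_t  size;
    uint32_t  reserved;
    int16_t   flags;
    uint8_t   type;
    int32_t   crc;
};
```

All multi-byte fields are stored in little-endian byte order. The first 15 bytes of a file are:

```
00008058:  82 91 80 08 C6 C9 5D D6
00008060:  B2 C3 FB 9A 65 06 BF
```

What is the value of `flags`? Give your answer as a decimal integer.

`flags` follows `size` (4 B), `reserved` (4 B), so it starts at offset 4 + 4 = 8 and occupies 2 bytes.
Bytes at offsets 8..9: B2 C3.
Little-endian stores the least-significant byte at the lowest address.
Reassemble most-significant byte first: C3 B2 → 0xC3B2.
Top bit is set, so as a signed 16-bit value this is 0xC3B2 − 2^16 = -15438.

-15438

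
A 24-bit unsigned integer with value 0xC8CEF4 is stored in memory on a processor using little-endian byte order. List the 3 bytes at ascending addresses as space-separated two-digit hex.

F4 CE C8

Split into bytes (most-significant first): C8 CE F4.
Little-endian: lowest address holds the least-significant byte.
So at ascending addresses the bytes are F4 CE C8.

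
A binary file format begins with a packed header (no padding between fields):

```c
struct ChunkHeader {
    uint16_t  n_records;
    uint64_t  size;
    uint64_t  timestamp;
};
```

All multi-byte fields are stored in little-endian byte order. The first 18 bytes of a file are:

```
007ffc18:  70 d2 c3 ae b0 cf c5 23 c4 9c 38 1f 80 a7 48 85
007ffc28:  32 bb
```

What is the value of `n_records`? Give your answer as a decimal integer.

`n_records` is the first field, at byte offset 0, occupying 2 bytes.
Bytes at offsets 0..1: 70 D2.
Little-endian stores the least-significant byte at the lowest address.
Reassemble most-significant byte first: D2 70 → 0xD270.
0xD270 = 53872.

53872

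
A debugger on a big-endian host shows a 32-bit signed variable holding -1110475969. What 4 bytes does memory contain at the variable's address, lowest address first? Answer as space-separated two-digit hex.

BD CF 7B 3F

Two's complement of -1110475969 in 32 bits: 1110475969 = 0x423084C1; invert → 0xBDCF7B3E; add 1 → 0xBDCF7B3F.
Split into bytes (most-significant first): BD CF 7B 3F.
In big-endian order the high byte comes first in memory.
So the memory order matches the most-significant-first order: BD CF 7B 3F.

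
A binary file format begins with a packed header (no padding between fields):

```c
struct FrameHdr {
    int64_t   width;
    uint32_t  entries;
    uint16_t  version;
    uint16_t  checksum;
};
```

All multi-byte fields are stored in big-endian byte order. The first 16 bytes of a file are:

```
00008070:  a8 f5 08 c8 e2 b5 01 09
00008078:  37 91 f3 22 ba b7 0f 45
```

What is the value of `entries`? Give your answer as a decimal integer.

`entries` follows `width` (8 bytes), so it starts at byte offset 8 and occupies 4 bytes.
Bytes at offsets 8..11: 37 91 F3 22.
In big-endian order the high byte comes first in memory.
The bytes are already most-significant first: 0x3791F322.
0x3791F322 = 932311842.

932311842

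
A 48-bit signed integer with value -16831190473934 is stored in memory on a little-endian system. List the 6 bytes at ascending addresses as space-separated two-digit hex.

32 E3 DE 2E B1 F0

Two's complement of -16831190473934 in 48 bits: 16831190473934 = 0x0F4ED1211CCE; invert → 0xF0B12EDEE331; add 1 → 0xF0B12EDEE332.
Split into bytes (most-significant first): F0 B1 2E DE E3 32.
In little-endian order the low byte comes first in memory.
So at ascending addresses the bytes are 32 E3 DE 2E B1 F0.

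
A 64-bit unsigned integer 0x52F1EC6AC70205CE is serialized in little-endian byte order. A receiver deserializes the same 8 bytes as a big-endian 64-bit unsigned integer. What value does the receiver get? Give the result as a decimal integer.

Stored little-endian, the bytes at ascending addresses are CE 05 02 C7 6A EC F1 52.
Read back as big-endian, the last byte is least significant, giving 0xCE0502C76AECF152.
0xCE0502C76AECF152 = 14845274802212368722.

14845274802212368722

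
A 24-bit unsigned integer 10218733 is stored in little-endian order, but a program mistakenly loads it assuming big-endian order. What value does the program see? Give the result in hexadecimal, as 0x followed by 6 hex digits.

0xEDEC9B

10218733 in 24-bit hexadecimal is 0x9BECED.
Stored little-endian, the bytes at ascending addresses are ED EC 9B.
Read back as big-endian, the last byte is least significant, giving 0xEDEC9B.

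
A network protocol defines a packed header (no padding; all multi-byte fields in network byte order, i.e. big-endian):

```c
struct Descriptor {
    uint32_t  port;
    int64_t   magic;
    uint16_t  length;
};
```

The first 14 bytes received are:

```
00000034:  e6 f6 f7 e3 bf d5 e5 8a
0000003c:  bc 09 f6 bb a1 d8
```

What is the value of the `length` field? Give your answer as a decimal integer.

`length` follows `port` (4 B), `magic` (8 B), so it starts at offset 4 + 8 = 12 and occupies 2 bytes.
Bytes at offsets 12..13: A1 D8.
Big-endian: lowest address holds the most-significant byte.
The bytes are already most-significant first: 0xA1D8.
0xA1D8 = 41432.

41432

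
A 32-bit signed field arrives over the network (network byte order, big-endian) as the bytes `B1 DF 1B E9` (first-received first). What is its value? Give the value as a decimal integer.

In big-endian order the high byte comes first in memory.
The bytes are already most-significant first: 0xB1DF1BE9.
Top bit is set, so as a signed 32-bit value this is 0xB1DF1BE9 − 2^32 = -1310778391.

-1310778391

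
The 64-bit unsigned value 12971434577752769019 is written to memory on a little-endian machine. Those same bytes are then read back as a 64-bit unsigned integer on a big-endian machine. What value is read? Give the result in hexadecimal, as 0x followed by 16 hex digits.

12971434577752769019 in 64-bit hexadecimal is 0xB403CB05DA2C41FB.
Stored little-endian, the bytes at ascending addresses are FB 41 2C DA 05 CB 03 B4.
Read back as big-endian, the last byte is least significant, giving 0xFB412CDA05CB03B4.

0xFB412CDA05CB03B4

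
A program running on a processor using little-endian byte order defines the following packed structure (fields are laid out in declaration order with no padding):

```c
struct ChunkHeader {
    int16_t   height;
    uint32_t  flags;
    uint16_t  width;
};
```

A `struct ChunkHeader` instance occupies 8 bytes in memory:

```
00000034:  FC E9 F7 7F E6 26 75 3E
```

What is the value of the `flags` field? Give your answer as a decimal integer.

652640247

`flags` follows `height` (2 bytes), so it starts at byte offset 2 and occupies 4 bytes.
Bytes at offsets 2..5: F7 7F E6 26.
Little-endian: lowest address holds the least-significant byte.
Reassemble most-significant byte first: 26 E6 7F F7 → 0x26E67FF7.
0x26E67FF7 = 652640247.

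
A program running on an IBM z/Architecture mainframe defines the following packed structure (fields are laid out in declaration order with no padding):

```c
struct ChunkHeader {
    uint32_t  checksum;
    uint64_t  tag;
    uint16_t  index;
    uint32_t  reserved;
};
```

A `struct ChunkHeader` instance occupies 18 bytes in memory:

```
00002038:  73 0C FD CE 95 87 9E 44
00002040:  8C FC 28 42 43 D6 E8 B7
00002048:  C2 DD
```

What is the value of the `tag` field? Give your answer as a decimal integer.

`tag` follows `checksum` (4 bytes), so it starts at byte offset 4 and occupies 8 bytes.
Bytes at offsets 4..11: 95 87 9E 44 8C FC 28 42.
In big-endian order the high byte comes first in memory.
The bytes are already most-significant first: 0x95879E448CFC2842.
0x95879E448CFC2842 = 10774754650767501378.

10774754650767501378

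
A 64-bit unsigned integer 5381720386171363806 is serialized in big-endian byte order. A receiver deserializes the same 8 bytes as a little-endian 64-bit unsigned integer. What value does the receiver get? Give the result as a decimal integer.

5381720386171363806 in 64-bit hexadecimal is 0x4AAFB62D7A38E1DE.
Stored big-endian, the bytes at ascending addresses are 4A AF B6 2D 7A 38 E1 DE.
Read back as little-endian, the first byte is least significant, giving 0xDEE1387A2DB6AF4A.
0xDEE1387A2DB6AF4A = 16060179843584012106.

16060179843584012106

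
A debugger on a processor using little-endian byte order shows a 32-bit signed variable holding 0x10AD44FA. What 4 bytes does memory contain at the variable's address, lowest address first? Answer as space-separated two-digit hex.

Split into bytes (most-significant first): 10 AD 44 FA.
In little-endian order the low byte comes first in memory.
So at ascending addresses the bytes are FA 44 AD 10.

FA 44 AD 10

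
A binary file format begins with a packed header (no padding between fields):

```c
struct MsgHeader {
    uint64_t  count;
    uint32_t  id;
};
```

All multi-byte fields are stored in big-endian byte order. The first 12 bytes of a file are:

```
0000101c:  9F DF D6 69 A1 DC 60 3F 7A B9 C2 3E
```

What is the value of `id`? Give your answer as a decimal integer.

`id` follows `count` (8 bytes), so it starts at byte offset 8 and occupies 4 bytes.
Bytes at offsets 8..11: 7A B9 C2 3E.
In big-endian order the high byte comes first in memory.
The bytes are already most-significant first: 0x7AB9C23E.
0x7AB9C23E = 2058994238.

2058994238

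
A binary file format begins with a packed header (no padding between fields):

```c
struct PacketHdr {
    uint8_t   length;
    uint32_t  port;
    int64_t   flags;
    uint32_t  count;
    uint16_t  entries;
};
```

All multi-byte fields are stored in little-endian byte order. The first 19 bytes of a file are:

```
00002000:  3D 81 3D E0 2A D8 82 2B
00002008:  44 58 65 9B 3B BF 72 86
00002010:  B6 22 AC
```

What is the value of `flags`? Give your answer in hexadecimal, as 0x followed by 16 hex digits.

`flags` follows `length` (1 B), `port` (4 B), so it starts at offset 1 + 4 = 5 and occupies 8 bytes.
Bytes at offsets 5..12: D8 82 2B 44 58 65 9B 3B.
In little-endian order the low byte comes first in memory.
Reassemble most-significant byte first: 3B 9B 65 58 44 2B 82 D8 → 0x3B9B6558442B82D8.

0x3B9B6558442B82D8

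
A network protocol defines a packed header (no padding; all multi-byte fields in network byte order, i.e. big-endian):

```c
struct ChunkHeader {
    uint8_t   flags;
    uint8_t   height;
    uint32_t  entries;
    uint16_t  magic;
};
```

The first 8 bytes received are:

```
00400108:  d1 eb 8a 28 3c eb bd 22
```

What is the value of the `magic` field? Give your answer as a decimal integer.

`magic` follows `flags` (1 B), `height` (1 B), `entries` (4 B), so it starts at offset 1 + 1 + 4 = 6 and occupies 2 bytes.
Bytes at offsets 6..7: BD 22.
Big-endian stores the most-significant byte at the lowest address.
The bytes are already most-significant first: 0xBD22.
0xBD22 = 48418.

48418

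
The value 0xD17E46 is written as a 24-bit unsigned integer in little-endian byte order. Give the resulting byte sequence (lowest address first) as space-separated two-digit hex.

Split into bytes (most-significant first): D1 7E 46.
Little-endian: lowest address holds the least-significant byte.
So at ascending addresses the bytes are 46 7E D1.

46 7E D1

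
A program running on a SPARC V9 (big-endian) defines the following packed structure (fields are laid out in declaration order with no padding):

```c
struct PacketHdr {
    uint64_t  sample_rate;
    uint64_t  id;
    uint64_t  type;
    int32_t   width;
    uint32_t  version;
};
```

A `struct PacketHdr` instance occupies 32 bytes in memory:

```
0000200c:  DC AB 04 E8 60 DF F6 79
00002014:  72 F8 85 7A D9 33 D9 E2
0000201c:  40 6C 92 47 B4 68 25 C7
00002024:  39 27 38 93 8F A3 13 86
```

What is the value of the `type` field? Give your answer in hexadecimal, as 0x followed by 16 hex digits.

`type` follows `sample_rate` (8 B), `id` (8 B), so it starts at offset 8 + 8 = 16 and occupies 8 bytes.
Bytes at offsets 16..23: 40 6C 92 47 B4 68 25 C7.
Big-endian stores the most-significant byte at the lowest address.
The bytes are already most-significant first: 0x406C9247B46825C7.

0x406C9247B46825C7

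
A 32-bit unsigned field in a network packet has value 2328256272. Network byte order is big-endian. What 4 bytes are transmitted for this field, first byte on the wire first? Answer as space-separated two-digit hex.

8A C6 5F 10

2328256272 in hexadecimal, padded to 32 bits, is 0x8AC65F10.
Split into bytes (most-significant first): 8A C6 5F 10.
Big-endian stores the most-significant byte at the lowest address.
So the memory order matches the most-significant-first order: 8A C6 5F 10.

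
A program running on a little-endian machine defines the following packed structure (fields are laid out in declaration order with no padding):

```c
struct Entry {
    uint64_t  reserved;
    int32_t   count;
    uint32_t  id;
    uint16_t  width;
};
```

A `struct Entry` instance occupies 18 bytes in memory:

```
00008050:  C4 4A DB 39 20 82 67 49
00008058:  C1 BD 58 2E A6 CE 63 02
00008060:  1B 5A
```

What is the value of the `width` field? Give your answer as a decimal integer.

23067

`width` follows `reserved` (8 B), `count` (4 B), `id` (4 B), so it starts at offset 8 + 4 + 4 = 16 and occupies 2 bytes.
Bytes at offsets 16..17: 1B 5A.
In little-endian order the low byte comes first in memory.
Reassemble most-significant byte first: 5A 1B → 0x5A1B.
0x5A1B = 23067.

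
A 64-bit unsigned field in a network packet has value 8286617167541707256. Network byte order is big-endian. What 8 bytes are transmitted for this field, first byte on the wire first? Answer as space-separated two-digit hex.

72 FF FA 68 D4 FA 21 F8

8286617167541707256 in hexadecimal, padded to 64 bits, is 0x72FFFA68D4FA21F8.
Split into bytes (most-significant first): 72 FF FA 68 D4 FA 21 F8.
Big-endian stores the most-significant byte at the lowest address.
So the memory order matches the most-significant-first order: 72 FF FA 68 D4 FA 21 F8.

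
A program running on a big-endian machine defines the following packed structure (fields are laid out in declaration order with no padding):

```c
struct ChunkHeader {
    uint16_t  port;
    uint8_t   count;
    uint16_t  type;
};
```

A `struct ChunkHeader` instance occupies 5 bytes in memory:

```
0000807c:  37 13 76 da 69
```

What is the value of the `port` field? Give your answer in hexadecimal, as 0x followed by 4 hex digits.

`port` is the first field, at byte offset 0, occupying 2 bytes.
Bytes at offsets 0..1: 37 13.
Big-endian: lowest address holds the most-significant byte.
The bytes are already most-significant first: 0x3713.

0x3713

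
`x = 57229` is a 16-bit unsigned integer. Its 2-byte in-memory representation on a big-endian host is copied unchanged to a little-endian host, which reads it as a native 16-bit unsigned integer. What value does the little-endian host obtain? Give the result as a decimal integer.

57229 in 16-bit hexadecimal is 0xDF8D.
Stored big-endian, the bytes at ascending addresses are DF 8D.
Read back as little-endian, the first byte is least significant, giving 0x8DDF.
0x8DDF = 36319.

36319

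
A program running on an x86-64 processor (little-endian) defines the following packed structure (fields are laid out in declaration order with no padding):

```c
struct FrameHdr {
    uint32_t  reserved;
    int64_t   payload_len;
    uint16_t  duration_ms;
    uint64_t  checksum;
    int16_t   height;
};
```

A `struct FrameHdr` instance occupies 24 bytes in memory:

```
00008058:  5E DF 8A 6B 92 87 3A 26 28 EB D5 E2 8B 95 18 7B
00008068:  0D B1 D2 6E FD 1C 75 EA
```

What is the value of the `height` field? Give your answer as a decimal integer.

-5515

`height` follows `reserved` (4 B), `payload_len` (8 B), `duration_ms` (2 B), `checksum` (8 B), so it starts at offset 4 + 8 + 2 + 8 = 22 and occupies 2 bytes.
Bytes at offsets 22..23: 75 EA.
Little-endian: lowest address holds the least-significant byte.
Reassemble most-significant byte first: EA 75 → 0xEA75.
Top bit is set, so as a signed 16-bit value this is 0xEA75 − 2^16 = -5515.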